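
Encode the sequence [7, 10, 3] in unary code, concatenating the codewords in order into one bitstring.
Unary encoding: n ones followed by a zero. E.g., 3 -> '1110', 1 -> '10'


Encode each number as n ones followed by a terminating 0:
  7 -> 11111110 (8 bits)
  10 -> 11111111110 (11 bits)
  3 -> 1110 (4 bits)
Total length = 8 + 11 + 4 = 23 bits.

Unary([7, 10, 3]) = 11111110111111111101110 (23 bits)


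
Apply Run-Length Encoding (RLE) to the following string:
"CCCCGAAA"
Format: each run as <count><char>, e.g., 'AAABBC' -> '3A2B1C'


Scanning runs left to right:
  i=0: run of 'C' x 4 -> '4C'
  i=4: run of 'G' x 1 -> '1G'
  i=5: run of 'A' x 3 -> '3A'

RLE = 4C1G3A


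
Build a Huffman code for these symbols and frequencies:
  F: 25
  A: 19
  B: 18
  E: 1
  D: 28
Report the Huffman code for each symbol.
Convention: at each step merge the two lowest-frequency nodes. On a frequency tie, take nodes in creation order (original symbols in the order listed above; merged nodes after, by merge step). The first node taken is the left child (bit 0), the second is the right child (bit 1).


Huffman tree construction:
Step 1: Merge E(1) + B(18) = 19
Step 2: Merge A(19) + (E+B)(19) = 38
Step 3: Merge F(25) + D(28) = 53
Step 4: Merge (A+(E+B))(38) + (F+D)(53) = 91
Read each symbol's code off the tree from the root (left child = 0, right child = 1).

Codes:
  F: 10 (length 2)
  A: 00 (length 2)
  B: 011 (length 3)
  E: 010 (length 3)
  D: 11 (length 2)
Average code length: 201/91 = 2.2088 bits/symbol


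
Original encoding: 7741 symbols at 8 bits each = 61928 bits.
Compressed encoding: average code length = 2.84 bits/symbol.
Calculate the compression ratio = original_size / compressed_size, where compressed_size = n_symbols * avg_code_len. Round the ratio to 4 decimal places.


original_size = n_symbols * orig_bits = 7741 * 8 = 61928 bits
compressed_size = n_symbols * avg_code_len = 7741 * 2.84 = 21984.44 bits
ratio = original_size / compressed_size = 61928 / 21984.44 = 2.8169

Compression ratio = 2.8169


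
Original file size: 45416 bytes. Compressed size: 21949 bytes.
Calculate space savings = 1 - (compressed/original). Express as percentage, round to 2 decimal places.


ratio = compressed/original = 21949/45416 = 0.483288
savings = 1 - ratio = 1 - 0.483288 = 0.516712
as a percentage: 0.516712 * 100 = 51.67%

Space savings = 1 - 21949/45416 = 51.67%


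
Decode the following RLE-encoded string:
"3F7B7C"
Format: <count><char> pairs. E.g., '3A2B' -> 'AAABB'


Expanding each <count><char> pair:
  3F -> 'FFF'
  7B -> 'BBBBBBB'
  7C -> 'CCCCCCC'

Decoded = FFFBBBBBBBCCCCCCC


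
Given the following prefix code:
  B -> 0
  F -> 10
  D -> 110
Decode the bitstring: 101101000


Decoding step by step:
Bits 10 -> F
Bits 110 -> D
Bits 10 -> F
Bits 0 -> B
Bits 0 -> B


Decoded message: FDFBB


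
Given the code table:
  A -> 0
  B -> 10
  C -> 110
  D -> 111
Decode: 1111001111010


Decoding:
111 -> D
10 -> B
0 -> A
111 -> D
10 -> B
10 -> B


Result: DBADBB


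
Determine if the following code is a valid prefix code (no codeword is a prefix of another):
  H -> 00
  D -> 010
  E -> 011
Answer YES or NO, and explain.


Checking each pair (does one codeword prefix another?):
  H='00' vs D='010': no prefix
  H='00' vs E='011': no prefix
  D='010' vs H='00': no prefix
  D='010' vs E='011': no prefix
  E='011' vs H='00': no prefix
  E='011' vs D='010': no prefix
No violation found over all pairs.

YES -- this is a valid prefix code. No codeword is a prefix of any other codeword.


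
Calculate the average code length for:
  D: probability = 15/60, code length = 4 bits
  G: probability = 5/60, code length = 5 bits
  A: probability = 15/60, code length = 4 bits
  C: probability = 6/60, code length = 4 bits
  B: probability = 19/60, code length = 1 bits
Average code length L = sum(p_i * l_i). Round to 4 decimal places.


Weighted contributions p_i * l_i:
  D: (15/60) * 4 = 60/60
  G: (5/60) * 5 = 25/60
  A: (15/60) * 4 = 60/60
  C: (6/60) * 4 = 24/60
  B: (19/60) * 1 = 19/60
Sum = (60 + 25 + 60 + 24 + 19)/60 = 188/60

L = 188/60 = 3.1333 bits/symbol


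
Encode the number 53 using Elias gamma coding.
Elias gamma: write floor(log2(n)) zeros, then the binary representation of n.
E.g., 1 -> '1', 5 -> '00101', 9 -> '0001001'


num_bits = floor(log2(53)) + 1 = 6
leading_zeros = num_bits - 1 = 5
binary(53) = 110101

Elias gamma(53) = '00000' + '110101' = 00000110101 (11 bits)


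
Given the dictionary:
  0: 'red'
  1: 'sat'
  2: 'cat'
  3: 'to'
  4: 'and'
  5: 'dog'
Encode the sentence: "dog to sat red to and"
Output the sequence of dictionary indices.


Look up each word in the dictionary:
  'dog' -> 5
  'to' -> 3
  'sat' -> 1
  'red' -> 0
  'to' -> 3
  'and' -> 4

Encoded: [5, 3, 1, 0, 3, 4]


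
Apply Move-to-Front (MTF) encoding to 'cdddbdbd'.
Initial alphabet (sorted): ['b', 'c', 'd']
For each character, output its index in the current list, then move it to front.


MTF encoding:
'c': index 1 in ['b', 'c', 'd'] -> ['c', 'b', 'd']
'd': index 2 in ['c', 'b', 'd'] -> ['d', 'c', 'b']
'd': index 0 in ['d', 'c', 'b'] -> ['d', 'c', 'b']
'd': index 0 in ['d', 'c', 'b'] -> ['d', 'c', 'b']
'b': index 2 in ['d', 'c', 'b'] -> ['b', 'd', 'c']
'd': index 1 in ['b', 'd', 'c'] -> ['d', 'b', 'c']
'b': index 1 in ['d', 'b', 'c'] -> ['b', 'd', 'c']
'd': index 1 in ['b', 'd', 'c'] -> ['d', 'b', 'c']


Output: [1, 2, 0, 0, 2, 1, 1, 1]


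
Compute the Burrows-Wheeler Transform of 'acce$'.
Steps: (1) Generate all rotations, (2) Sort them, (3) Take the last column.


Rotations (sorted):
  0: $acce -> last char: e
  1: acce$ -> last char: $
  2: cce$a -> last char: a
  3: ce$ac -> last char: c
  4: e$acc -> last char: c


BWT = e$acc


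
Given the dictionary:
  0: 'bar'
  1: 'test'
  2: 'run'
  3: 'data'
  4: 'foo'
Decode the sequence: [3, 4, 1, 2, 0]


Look up each index in the dictionary:
  3 -> 'data'
  4 -> 'foo'
  1 -> 'test'
  2 -> 'run'
  0 -> 'bar'

Decoded: "data foo test run bar"


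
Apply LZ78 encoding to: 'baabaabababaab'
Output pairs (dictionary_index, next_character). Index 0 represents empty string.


LZ78 encoding steps:
Dictionary: {0: ''}
Step 1: w='' (idx 0), next='b' -> output (0, 'b'), add 'b' as idx 1
Step 2: w='' (idx 0), next='a' -> output (0, 'a'), add 'a' as idx 2
Step 3: w='a' (idx 2), next='b' -> output (2, 'b'), add 'ab' as idx 3
Step 4: w='a' (idx 2), next='a' -> output (2, 'a'), add 'aa' as idx 4
Step 5: w='b' (idx 1), next='a' -> output (1, 'a'), add 'ba' as idx 5
Step 6: w='ba' (idx 5), next='b' -> output (5, 'b'), add 'bab' as idx 6
Step 7: w='aa' (idx 4), next='b' -> output (4, 'b'), add 'aab' as idx 7


Encoded: [(0, 'b'), (0, 'a'), (2, 'b'), (2, 'a'), (1, 'a'), (5, 'b'), (4, 'b')]


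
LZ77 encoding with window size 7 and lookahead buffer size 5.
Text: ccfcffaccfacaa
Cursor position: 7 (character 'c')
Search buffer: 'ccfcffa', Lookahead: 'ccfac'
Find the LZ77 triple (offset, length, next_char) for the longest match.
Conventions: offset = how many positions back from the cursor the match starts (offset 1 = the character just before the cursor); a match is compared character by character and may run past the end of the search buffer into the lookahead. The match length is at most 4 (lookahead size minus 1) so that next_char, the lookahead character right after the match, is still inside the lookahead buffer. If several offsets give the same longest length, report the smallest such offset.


Try each offset into the search buffer:
  offset=1 (pos 6, char 'a'): match length 0
  offset=2 (pos 5, char 'f'): match length 0
  offset=3 (pos 4, char 'f'): match length 0
  offset=4 (pos 3, char 'c'): match length 1
  offset=5 (pos 2, char 'f'): match length 0
  offset=6 (pos 1, char 'c'): match length 1
  offset=7 (pos 0, char 'c'): match length 3
Longest match has length 3 at offset 7.
next_char = character at position 7 + 3 = 10 -> 'a'

Best match: offset=7, length=3 (matching 'ccf' starting at position 0)
LZ77 triple: (7, 3, 'a')


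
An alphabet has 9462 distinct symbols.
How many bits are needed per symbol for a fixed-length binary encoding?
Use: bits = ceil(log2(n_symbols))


log2(9462) = 13.2079
Bracket: 2^13 = 8192 < 9462 <= 2^14 = 16384
So ceil(log2(9462)) = 14

bits = ceil(log2(9462)) = ceil(13.2079) = 14 bits


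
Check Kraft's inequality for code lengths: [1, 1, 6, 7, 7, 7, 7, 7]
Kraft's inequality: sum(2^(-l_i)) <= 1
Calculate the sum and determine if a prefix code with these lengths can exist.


Sum = 2^(-1) + 2^(-1) + 2^(-6) + 2^(-7) + 2^(-7) + 2^(-7) + 2^(-7) + 2^(-7)
    = 0.5 + 0.5 + 0.015625 + 0.0078125 + 0.0078125 + 0.0078125 + 0.0078125 + 0.0078125
    = 135/128 = 1.0546875
Since 1.0546875 > 1, Kraft's inequality is NOT satisfied.
A prefix code with these lengths CANNOT exist.

Kraft sum = 1.0546875. Not satisfied.


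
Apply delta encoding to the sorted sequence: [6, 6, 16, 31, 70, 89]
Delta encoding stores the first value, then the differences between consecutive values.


First value: 6
Deltas:
  6 - 6 = 0
  16 - 6 = 10
  31 - 16 = 15
  70 - 31 = 39
  89 - 70 = 19


Delta encoded: [6, 0, 10, 15, 39, 19]


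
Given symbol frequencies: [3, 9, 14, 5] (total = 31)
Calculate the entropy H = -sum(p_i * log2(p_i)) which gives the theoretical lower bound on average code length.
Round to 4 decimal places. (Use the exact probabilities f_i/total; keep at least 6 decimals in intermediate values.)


Per-symbol terms -p_i * log2(p_i) with p_i = f_i/31:
  p = 3/31 = 0.096774: log2(p) = -3.369234, -p*log2(p) = 0.326055
  p = 9/31 = 0.290323: log2(p) = -1.784271, -p*log2(p) = 0.518014
  p = 14/31 = 0.451613: log2(p) = -1.146841, -p*log2(p) = 0.517928
  p = 5/31 = 0.161290: log2(p) = -2.632268, -p*log2(p) = 0.424559
H = 0.326055 + 0.518014 + 0.517928 + 0.424559 = 1.786556

H = 1.7866 bits/symbol


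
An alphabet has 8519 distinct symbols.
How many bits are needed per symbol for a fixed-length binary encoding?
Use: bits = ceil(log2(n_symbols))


log2(8519) = 13.0565
Bracket: 2^13 = 8192 < 8519 <= 2^14 = 16384
So ceil(log2(8519)) = 14

bits = ceil(log2(8519)) = ceil(13.0565) = 14 bits


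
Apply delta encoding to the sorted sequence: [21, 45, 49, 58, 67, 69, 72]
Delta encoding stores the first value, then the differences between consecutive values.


First value: 21
Deltas:
  45 - 21 = 24
  49 - 45 = 4
  58 - 49 = 9
  67 - 58 = 9
  69 - 67 = 2
  72 - 69 = 3


Delta encoded: [21, 24, 4, 9, 9, 2, 3]


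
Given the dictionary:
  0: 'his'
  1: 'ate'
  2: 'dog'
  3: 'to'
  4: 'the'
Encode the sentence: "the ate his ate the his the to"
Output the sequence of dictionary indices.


Look up each word in the dictionary:
  'the' -> 4
  'ate' -> 1
  'his' -> 0
  'ate' -> 1
  'the' -> 4
  'his' -> 0
  'the' -> 4
  'to' -> 3

Encoded: [4, 1, 0, 1, 4, 0, 4, 3]


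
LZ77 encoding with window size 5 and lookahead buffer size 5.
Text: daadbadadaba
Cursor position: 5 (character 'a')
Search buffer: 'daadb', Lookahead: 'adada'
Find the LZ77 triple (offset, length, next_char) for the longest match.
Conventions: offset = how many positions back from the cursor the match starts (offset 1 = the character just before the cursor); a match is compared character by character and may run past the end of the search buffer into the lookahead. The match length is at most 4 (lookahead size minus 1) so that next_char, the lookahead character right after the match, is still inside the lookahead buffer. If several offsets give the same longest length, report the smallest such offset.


Try each offset into the search buffer:
  offset=1 (pos 4, char 'b'): match length 0
  offset=2 (pos 3, char 'd'): match length 0
  offset=3 (pos 2, char 'a'): match length 2
  offset=4 (pos 1, char 'a'): match length 1
  offset=5 (pos 0, char 'd'): match length 0
Longest match has length 2 at offset 3.
next_char = character at position 5 + 2 = 7 -> 'a'

Best match: offset=3, length=2 (matching 'ad' starting at position 2)
LZ77 triple: (3, 2, 'a')


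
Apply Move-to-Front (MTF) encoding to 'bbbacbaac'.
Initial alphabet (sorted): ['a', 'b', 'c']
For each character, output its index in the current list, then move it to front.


MTF encoding:
'b': index 1 in ['a', 'b', 'c'] -> ['b', 'a', 'c']
'b': index 0 in ['b', 'a', 'c'] -> ['b', 'a', 'c']
'b': index 0 in ['b', 'a', 'c'] -> ['b', 'a', 'c']
'a': index 1 in ['b', 'a', 'c'] -> ['a', 'b', 'c']
'c': index 2 in ['a', 'b', 'c'] -> ['c', 'a', 'b']
'b': index 2 in ['c', 'a', 'b'] -> ['b', 'c', 'a']
'a': index 2 in ['b', 'c', 'a'] -> ['a', 'b', 'c']
'a': index 0 in ['a', 'b', 'c'] -> ['a', 'b', 'c']
'c': index 2 in ['a', 'b', 'c'] -> ['c', 'a', 'b']


Output: [1, 0, 0, 1, 2, 2, 2, 0, 2]


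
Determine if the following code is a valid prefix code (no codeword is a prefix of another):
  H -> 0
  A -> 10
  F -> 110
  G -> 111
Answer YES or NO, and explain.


Checking each pair (does one codeword prefix another?):
  H='0' vs A='10': no prefix
  H='0' vs F='110': no prefix
  H='0' vs G='111': no prefix
  A='10' vs H='0': no prefix
  A='10' vs F='110': no prefix
  A='10' vs G='111': no prefix
  F='110' vs H='0': no prefix
  F='110' vs A='10': no prefix
  F='110' vs G='111': no prefix
  G='111' vs H='0': no prefix
  G='111' vs A='10': no prefix
  G='111' vs F='110': no prefix
No violation found over all pairs.

YES -- this is a valid prefix code. No codeword is a prefix of any other codeword.


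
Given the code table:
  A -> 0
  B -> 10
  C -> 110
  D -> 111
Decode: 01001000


Decoding:
0 -> A
10 -> B
0 -> A
10 -> B
0 -> A
0 -> A


Result: ABABAA


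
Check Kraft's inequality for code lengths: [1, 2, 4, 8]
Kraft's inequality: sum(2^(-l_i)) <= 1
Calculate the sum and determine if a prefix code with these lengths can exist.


Sum = 2^(-1) + 2^(-2) + 2^(-4) + 2^(-8)
    = 0.5 + 0.25 + 0.0625 + 0.00390625
    = 209/256 = 0.81640625
Since 0.81640625 <= 1, Kraft's inequality IS satisfied.
A prefix code with these lengths CAN exist.

Kraft sum = 0.81640625. Satisfied.


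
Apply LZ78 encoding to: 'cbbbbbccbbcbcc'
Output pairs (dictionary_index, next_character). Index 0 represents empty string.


LZ78 encoding steps:
Dictionary: {0: ''}
Step 1: w='' (idx 0), next='c' -> output (0, 'c'), add 'c' as idx 1
Step 2: w='' (idx 0), next='b' -> output (0, 'b'), add 'b' as idx 2
Step 3: w='b' (idx 2), next='b' -> output (2, 'b'), add 'bb' as idx 3
Step 4: w='bb' (idx 3), next='c' -> output (3, 'c'), add 'bbc' as idx 4
Step 5: w='c' (idx 1), next='b' -> output (1, 'b'), add 'cb' as idx 5
Step 6: w='b' (idx 2), next='c' -> output (2, 'c'), add 'bc' as idx 6
Step 7: w='bc' (idx 6), next='c' -> output (6, 'c'), add 'bcc' as idx 7


Encoded: [(0, 'c'), (0, 'b'), (2, 'b'), (3, 'c'), (1, 'b'), (2, 'c'), (6, 'c')]


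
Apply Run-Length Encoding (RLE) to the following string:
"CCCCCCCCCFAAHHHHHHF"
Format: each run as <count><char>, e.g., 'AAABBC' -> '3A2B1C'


Scanning runs left to right:
  i=0: run of 'C' x 9 -> '9C'
  i=9: run of 'F' x 1 -> '1F'
  i=10: run of 'A' x 2 -> '2A'
  i=12: run of 'H' x 6 -> '6H'
  i=18: run of 'F' x 1 -> '1F'

RLE = 9C1F2A6H1F


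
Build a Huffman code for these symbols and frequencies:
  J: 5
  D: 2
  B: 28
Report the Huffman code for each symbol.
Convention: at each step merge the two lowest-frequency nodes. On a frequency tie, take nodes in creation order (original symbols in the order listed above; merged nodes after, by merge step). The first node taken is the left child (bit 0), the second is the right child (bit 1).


Huffman tree construction:
Step 1: Merge D(2) + J(5) = 7
Step 2: Merge (D+J)(7) + B(28) = 35
Read each symbol's code off the tree from the root (left child = 0, right child = 1).

Codes:
  J: 01 (length 2)
  D: 00 (length 2)
  B: 1 (length 1)
Average code length: 42/35 = 1.2000 bits/symbol


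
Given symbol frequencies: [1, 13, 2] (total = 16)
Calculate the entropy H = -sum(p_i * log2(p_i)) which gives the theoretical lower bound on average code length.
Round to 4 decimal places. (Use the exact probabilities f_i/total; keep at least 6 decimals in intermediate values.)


Per-symbol terms -p_i * log2(p_i) with p_i = f_i/16:
  p = 1/16 = 0.062500: log2(p) = -4.000000, -p*log2(p) = 0.250000
  p = 13/16 = 0.812500: log2(p) = -0.299560, -p*log2(p) = 0.243393
  p = 2/16 = 0.125000: log2(p) = -3.000000, -p*log2(p) = 0.375000
H = 0.250000 + 0.243393 + 0.375000 = 0.868393

H = 0.8684 bits/symbol


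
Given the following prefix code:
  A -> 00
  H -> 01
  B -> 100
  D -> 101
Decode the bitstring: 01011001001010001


Decoding step by step:
Bits 01 -> H
Bits 01 -> H
Bits 100 -> B
Bits 100 -> B
Bits 101 -> D
Bits 00 -> A
Bits 01 -> H


Decoded message: HHBBDAH


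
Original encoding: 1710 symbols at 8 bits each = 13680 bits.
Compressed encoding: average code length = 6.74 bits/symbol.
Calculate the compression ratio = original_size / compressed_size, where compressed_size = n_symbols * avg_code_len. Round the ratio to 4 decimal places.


original_size = n_symbols * orig_bits = 1710 * 8 = 13680 bits
compressed_size = n_symbols * avg_code_len = 1710 * 6.74 = 11525.4 bits
ratio = original_size / compressed_size = 13680 / 11525.4 = 1.1869

Compression ratio = 1.1869


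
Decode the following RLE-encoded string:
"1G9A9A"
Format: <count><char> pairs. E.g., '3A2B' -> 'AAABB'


Expanding each <count><char> pair:
  1G -> 'G'
  9A -> 'AAAAAAAAA'
  9A -> 'AAAAAAAAA'

Decoded = GAAAAAAAAAAAAAAAAAA


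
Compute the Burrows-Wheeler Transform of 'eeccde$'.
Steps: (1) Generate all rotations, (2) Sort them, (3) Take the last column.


Rotations (sorted):
  0: $eeccde -> last char: e
  1: ccde$ee -> last char: e
  2: cde$eec -> last char: c
  3: de$eecc -> last char: c
  4: e$eeccd -> last char: d
  5: eccde$e -> last char: e
  6: eeccde$ -> last char: $


BWT = eeccde$


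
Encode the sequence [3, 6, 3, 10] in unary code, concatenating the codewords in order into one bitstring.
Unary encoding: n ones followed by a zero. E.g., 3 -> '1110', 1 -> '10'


Encode each number as n ones followed by a terminating 0:
  3 -> 1110 (4 bits)
  6 -> 1111110 (7 bits)
  3 -> 1110 (4 bits)
  10 -> 11111111110 (11 bits)
Total length = 4 + 7 + 4 + 11 = 26 bits.

Unary([3, 6, 3, 10]) = 11101111110111011111111110 (26 bits)


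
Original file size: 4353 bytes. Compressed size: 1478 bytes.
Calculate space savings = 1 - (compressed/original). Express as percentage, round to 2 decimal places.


ratio = compressed/original = 1478/4353 = 0.339536
savings = 1 - ratio = 1 - 0.339536 = 0.660464
as a percentage: 0.660464 * 100 = 66.05%

Space savings = 1 - 1478/4353 = 66.05%


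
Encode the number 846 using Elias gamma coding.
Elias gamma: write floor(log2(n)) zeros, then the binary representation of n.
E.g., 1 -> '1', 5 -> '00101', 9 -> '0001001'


num_bits = floor(log2(846)) + 1 = 10
leading_zeros = num_bits - 1 = 9
binary(846) = 1101001110

Elias gamma(846) = '000000000' + '1101001110' = 0000000001101001110 (19 bits)


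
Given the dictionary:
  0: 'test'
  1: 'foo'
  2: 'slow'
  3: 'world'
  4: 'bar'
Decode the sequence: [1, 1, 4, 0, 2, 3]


Look up each index in the dictionary:
  1 -> 'foo'
  1 -> 'foo'
  4 -> 'bar'
  0 -> 'test'
  2 -> 'slow'
  3 -> 'world'

Decoded: "foo foo bar test slow world"


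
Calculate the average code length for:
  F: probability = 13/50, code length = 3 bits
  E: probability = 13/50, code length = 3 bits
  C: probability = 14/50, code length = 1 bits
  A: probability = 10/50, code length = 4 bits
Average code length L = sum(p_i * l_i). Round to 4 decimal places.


Weighted contributions p_i * l_i:
  F: (13/50) * 3 = 39/50
  E: (13/50) * 3 = 39/50
  C: (14/50) * 1 = 14/50
  A: (10/50) * 4 = 40/50
Sum = (39 + 39 + 14 + 40)/50 = 132/50

L = 132/50 = 2.6400 bits/symbol


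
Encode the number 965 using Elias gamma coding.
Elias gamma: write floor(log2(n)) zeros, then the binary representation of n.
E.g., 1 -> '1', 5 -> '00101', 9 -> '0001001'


num_bits = floor(log2(965)) + 1 = 10
leading_zeros = num_bits - 1 = 9
binary(965) = 1111000101

Elias gamma(965) = '000000000' + '1111000101' = 0000000001111000101 (19 bits)


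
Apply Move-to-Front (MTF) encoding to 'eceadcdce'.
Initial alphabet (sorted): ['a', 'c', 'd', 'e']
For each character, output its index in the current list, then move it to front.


MTF encoding:
'e': index 3 in ['a', 'c', 'd', 'e'] -> ['e', 'a', 'c', 'd']
'c': index 2 in ['e', 'a', 'c', 'd'] -> ['c', 'e', 'a', 'd']
'e': index 1 in ['c', 'e', 'a', 'd'] -> ['e', 'c', 'a', 'd']
'a': index 2 in ['e', 'c', 'a', 'd'] -> ['a', 'e', 'c', 'd']
'd': index 3 in ['a', 'e', 'c', 'd'] -> ['d', 'a', 'e', 'c']
'c': index 3 in ['d', 'a', 'e', 'c'] -> ['c', 'd', 'a', 'e']
'd': index 1 in ['c', 'd', 'a', 'e'] -> ['d', 'c', 'a', 'e']
'c': index 1 in ['d', 'c', 'a', 'e'] -> ['c', 'd', 'a', 'e']
'e': index 3 in ['c', 'd', 'a', 'e'] -> ['e', 'c', 'd', 'a']


Output: [3, 2, 1, 2, 3, 3, 1, 1, 3]


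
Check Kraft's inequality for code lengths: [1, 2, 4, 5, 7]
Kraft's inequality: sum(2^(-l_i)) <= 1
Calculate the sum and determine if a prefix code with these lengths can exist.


Sum = 2^(-1) + 2^(-2) + 2^(-4) + 2^(-5) + 2^(-7)
    = 0.5 + 0.25 + 0.0625 + 0.03125 + 0.0078125
    = 109/128 = 0.8515625
Since 0.8515625 <= 1, Kraft's inequality IS satisfied.
A prefix code with these lengths CAN exist.

Kraft sum = 0.8515625. Satisfied.


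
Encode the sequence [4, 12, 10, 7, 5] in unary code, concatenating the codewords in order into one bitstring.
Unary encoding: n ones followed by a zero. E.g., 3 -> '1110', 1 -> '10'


Encode each number as n ones followed by a terminating 0:
  4 -> 11110 (5 bits)
  12 -> 1111111111110 (13 bits)
  10 -> 11111111110 (11 bits)
  7 -> 11111110 (8 bits)
  5 -> 111110 (6 bits)
Total length = 5 + 13 + 11 + 8 + 6 = 43 bits.

Unary([4, 12, 10, 7, 5]) = 1111011111111111101111111111011111110111110 (43 bits)


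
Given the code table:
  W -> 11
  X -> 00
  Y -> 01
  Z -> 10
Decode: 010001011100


Decoding:
01 -> Y
00 -> X
01 -> Y
01 -> Y
11 -> W
00 -> X


Result: YXYYWX


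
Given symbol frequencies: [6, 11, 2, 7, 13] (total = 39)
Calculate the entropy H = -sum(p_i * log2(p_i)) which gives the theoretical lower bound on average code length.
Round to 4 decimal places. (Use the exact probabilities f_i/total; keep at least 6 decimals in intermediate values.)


Per-symbol terms -p_i * log2(p_i) with p_i = f_i/39:
  p = 6/39 = 0.153846: log2(p) = -2.700440, -p*log2(p) = 0.415452
  p = 11/39 = 0.282051: log2(p) = -1.825971, -p*log2(p) = 0.515017
  p = 2/39 = 0.051282: log2(p) = -4.285402, -p*log2(p) = 0.219764
  p = 7/39 = 0.179487: log2(p) = -2.478047, -p*log2(p) = 0.444778
  p = 13/39 = 0.333333: log2(p) = -1.584963, -p*log2(p) = 0.528321
H = 0.415452 + 0.515017 + 0.219764 + 0.444778 + 0.528321 = 2.123332

H = 2.1233 bits/symbol


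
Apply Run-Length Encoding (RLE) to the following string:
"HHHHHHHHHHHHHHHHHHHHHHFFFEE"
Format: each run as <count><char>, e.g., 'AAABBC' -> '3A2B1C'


Scanning runs left to right:
  i=0: run of 'H' x 22 -> '22H'
  i=22: run of 'F' x 3 -> '3F'
  i=25: run of 'E' x 2 -> '2E'

RLE = 22H3F2E


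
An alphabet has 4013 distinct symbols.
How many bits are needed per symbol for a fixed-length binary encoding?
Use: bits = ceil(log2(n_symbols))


log2(4013) = 11.9705
Bracket: 2^11 = 2048 < 4013 <= 2^12 = 4096
So ceil(log2(4013)) = 12

bits = ceil(log2(4013)) = ceil(11.9705) = 12 bits


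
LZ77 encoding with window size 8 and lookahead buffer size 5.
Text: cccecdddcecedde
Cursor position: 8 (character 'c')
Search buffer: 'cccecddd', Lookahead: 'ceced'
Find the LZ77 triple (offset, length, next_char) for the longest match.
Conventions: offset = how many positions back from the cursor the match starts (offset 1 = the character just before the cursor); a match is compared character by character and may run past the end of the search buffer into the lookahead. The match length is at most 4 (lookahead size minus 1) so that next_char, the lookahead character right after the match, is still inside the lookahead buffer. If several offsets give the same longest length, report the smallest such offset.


Try each offset into the search buffer:
  offset=1 (pos 7, char 'd'): match length 0
  offset=2 (pos 6, char 'd'): match length 0
  offset=3 (pos 5, char 'd'): match length 0
  offset=4 (pos 4, char 'c'): match length 1
  offset=5 (pos 3, char 'e'): match length 0
  offset=6 (pos 2, char 'c'): match length 3
  offset=7 (pos 1, char 'c'): match length 1
  offset=8 (pos 0, char 'c'): match length 1
Longest match has length 3 at offset 6.
next_char = character at position 8 + 3 = 11 -> 'e'

Best match: offset=6, length=3 (matching 'cec' starting at position 2)
LZ77 triple: (6, 3, 'e')


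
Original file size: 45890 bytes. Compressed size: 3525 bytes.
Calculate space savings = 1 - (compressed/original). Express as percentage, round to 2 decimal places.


ratio = compressed/original = 3525/45890 = 0.076814
savings = 1 - ratio = 1 - 0.076814 = 0.923186
as a percentage: 0.923186 * 100 = 92.32%

Space savings = 1 - 3525/45890 = 92.32%


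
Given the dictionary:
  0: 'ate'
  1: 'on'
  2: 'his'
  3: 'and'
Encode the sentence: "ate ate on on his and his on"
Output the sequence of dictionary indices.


Look up each word in the dictionary:
  'ate' -> 0
  'ate' -> 0
  'on' -> 1
  'on' -> 1
  'his' -> 2
  'and' -> 3
  'his' -> 2
  'on' -> 1

Encoded: [0, 0, 1, 1, 2, 3, 2, 1]


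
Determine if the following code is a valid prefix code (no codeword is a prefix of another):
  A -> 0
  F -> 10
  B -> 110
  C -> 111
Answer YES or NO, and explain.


Checking each pair (does one codeword prefix another?):
  A='0' vs F='10': no prefix
  A='0' vs B='110': no prefix
  A='0' vs C='111': no prefix
  F='10' vs A='0': no prefix
  F='10' vs B='110': no prefix
  F='10' vs C='111': no prefix
  B='110' vs A='0': no prefix
  B='110' vs F='10': no prefix
  B='110' vs C='111': no prefix
  C='111' vs A='0': no prefix
  C='111' vs F='10': no prefix
  C='111' vs B='110': no prefix
No violation found over all pairs.

YES -- this is a valid prefix code. No codeword is a prefix of any other codeword.


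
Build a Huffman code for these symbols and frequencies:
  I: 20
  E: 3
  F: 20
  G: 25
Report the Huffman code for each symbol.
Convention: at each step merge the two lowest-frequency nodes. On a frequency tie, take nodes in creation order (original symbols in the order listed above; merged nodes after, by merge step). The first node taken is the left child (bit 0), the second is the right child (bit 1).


Huffman tree construction:
Step 1: Merge E(3) + I(20) = 23
Step 2: Merge F(20) + (E+I)(23) = 43
Step 3: Merge G(25) + (F+(E+I))(43) = 68
Read each symbol's code off the tree from the root (left child = 0, right child = 1).

Codes:
  I: 111 (length 3)
  E: 110 (length 3)
  F: 10 (length 2)
  G: 0 (length 1)
Average code length: 134/68 = 1.9706 bits/symbol


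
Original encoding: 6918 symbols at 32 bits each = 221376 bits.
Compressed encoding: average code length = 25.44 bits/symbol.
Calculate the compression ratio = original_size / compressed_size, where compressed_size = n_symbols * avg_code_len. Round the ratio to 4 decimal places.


original_size = n_symbols * orig_bits = 6918 * 32 = 221376 bits
compressed_size = n_symbols * avg_code_len = 6918 * 25.44 = 175993.92 bits
ratio = original_size / compressed_size = 221376 / 175993.92 = 1.2579

Compression ratio = 1.2579


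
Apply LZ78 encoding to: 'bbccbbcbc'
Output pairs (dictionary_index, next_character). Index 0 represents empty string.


LZ78 encoding steps:
Dictionary: {0: ''}
Step 1: w='' (idx 0), next='b' -> output (0, 'b'), add 'b' as idx 1
Step 2: w='b' (idx 1), next='c' -> output (1, 'c'), add 'bc' as idx 2
Step 3: w='' (idx 0), next='c' -> output (0, 'c'), add 'c' as idx 3
Step 4: w='b' (idx 1), next='b' -> output (1, 'b'), add 'bb' as idx 4
Step 5: w='c' (idx 3), next='b' -> output (3, 'b'), add 'cb' as idx 5
Step 6: w='c' (idx 3), end of input -> output (3, '')


Encoded: [(0, 'b'), (1, 'c'), (0, 'c'), (1, 'b'), (3, 'b'), (3, '')]


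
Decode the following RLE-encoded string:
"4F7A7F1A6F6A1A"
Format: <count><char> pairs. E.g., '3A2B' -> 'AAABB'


Expanding each <count><char> pair:
  4F -> 'FFFF'
  7A -> 'AAAAAAA'
  7F -> 'FFFFFFF'
  1A -> 'A'
  6F -> 'FFFFFF'
  6A -> 'AAAAAA'
  1A -> 'A'

Decoded = FFFFAAAAAAAFFFFFFFAFFFFFFAAAAAAA


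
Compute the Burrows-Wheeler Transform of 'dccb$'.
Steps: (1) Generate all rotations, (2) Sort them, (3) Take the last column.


Rotations (sorted):
  0: $dccb -> last char: b
  1: b$dcc -> last char: c
  2: cb$dc -> last char: c
  3: ccb$d -> last char: d
  4: dccb$ -> last char: $


BWT = bccd$


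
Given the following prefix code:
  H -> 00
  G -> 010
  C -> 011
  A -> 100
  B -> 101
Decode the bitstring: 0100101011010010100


Decoding step by step:
Bits 010 -> G
Bits 010 -> G
Bits 101 -> B
Bits 101 -> B
Bits 00 -> H
Bits 101 -> B
Bits 00 -> H


Decoded message: GGBBHBH


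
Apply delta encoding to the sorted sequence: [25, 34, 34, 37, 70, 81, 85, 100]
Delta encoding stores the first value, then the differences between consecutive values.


First value: 25
Deltas:
  34 - 25 = 9
  34 - 34 = 0
  37 - 34 = 3
  70 - 37 = 33
  81 - 70 = 11
  85 - 81 = 4
  100 - 85 = 15


Delta encoded: [25, 9, 0, 3, 33, 11, 4, 15]


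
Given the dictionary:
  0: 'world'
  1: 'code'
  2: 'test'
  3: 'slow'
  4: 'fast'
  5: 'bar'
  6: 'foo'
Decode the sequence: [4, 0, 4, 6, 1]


Look up each index in the dictionary:
  4 -> 'fast'
  0 -> 'world'
  4 -> 'fast'
  6 -> 'foo'
  1 -> 'code'

Decoded: "fast world fast foo code"


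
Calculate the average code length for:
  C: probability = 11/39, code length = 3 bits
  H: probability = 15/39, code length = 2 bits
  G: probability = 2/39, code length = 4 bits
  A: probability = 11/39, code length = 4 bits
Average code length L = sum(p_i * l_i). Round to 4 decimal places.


Weighted contributions p_i * l_i:
  C: (11/39) * 3 = 33/39
  H: (15/39) * 2 = 30/39
  G: (2/39) * 4 = 8/39
  A: (11/39) * 4 = 44/39
Sum = (33 + 30 + 8 + 44)/39 = 115/39

L = 115/39 = 2.9487 bits/symbol


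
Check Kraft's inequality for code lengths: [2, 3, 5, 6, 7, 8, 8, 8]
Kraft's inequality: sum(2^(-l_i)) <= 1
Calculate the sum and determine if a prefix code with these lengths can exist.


Sum = 2^(-2) + 2^(-3) + 2^(-5) + 2^(-6) + 2^(-7) + 2^(-8) + 2^(-8) + 2^(-8)
    = 0.25 + 0.125 + 0.03125 + 0.015625 + 0.0078125 + 0.00390625 + 0.00390625 + 0.00390625
    = 113/256 = 0.44140625
Since 0.44140625 <= 1, Kraft's inequality IS satisfied.
A prefix code with these lengths CAN exist.

Kraft sum = 0.44140625. Satisfied.


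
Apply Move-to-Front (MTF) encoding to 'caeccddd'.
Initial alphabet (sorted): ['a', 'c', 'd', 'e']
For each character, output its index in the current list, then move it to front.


MTF encoding:
'c': index 1 in ['a', 'c', 'd', 'e'] -> ['c', 'a', 'd', 'e']
'a': index 1 in ['c', 'a', 'd', 'e'] -> ['a', 'c', 'd', 'e']
'e': index 3 in ['a', 'c', 'd', 'e'] -> ['e', 'a', 'c', 'd']
'c': index 2 in ['e', 'a', 'c', 'd'] -> ['c', 'e', 'a', 'd']
'c': index 0 in ['c', 'e', 'a', 'd'] -> ['c', 'e', 'a', 'd']
'd': index 3 in ['c', 'e', 'a', 'd'] -> ['d', 'c', 'e', 'a']
'd': index 0 in ['d', 'c', 'e', 'a'] -> ['d', 'c', 'e', 'a']
'd': index 0 in ['d', 'c', 'e', 'a'] -> ['d', 'c', 'e', 'a']


Output: [1, 1, 3, 2, 0, 3, 0, 0]


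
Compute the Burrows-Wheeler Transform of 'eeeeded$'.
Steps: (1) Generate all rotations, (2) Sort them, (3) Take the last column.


Rotations (sorted):
  0: $eeeeded -> last char: d
  1: d$eeeede -> last char: e
  2: ded$eeee -> last char: e
  3: ed$eeeed -> last char: d
  4: eded$eee -> last char: e
  5: eeded$ee -> last char: e
  6: eeeded$e -> last char: e
  7: eeeeded$ -> last char: $


BWT = deedeee$


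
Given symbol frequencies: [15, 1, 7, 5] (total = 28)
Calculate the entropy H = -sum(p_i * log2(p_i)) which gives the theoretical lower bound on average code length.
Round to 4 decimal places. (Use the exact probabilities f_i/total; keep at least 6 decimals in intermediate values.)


Per-symbol terms -p_i * log2(p_i) with p_i = f_i/28:
  p = 15/28 = 0.535714: log2(p) = -0.900464, -p*log2(p) = 0.482392
  p = 1/28 = 0.035714: log2(p) = -4.807355, -p*log2(p) = 0.171691
  p = 7/28 = 0.250000: log2(p) = -2.000000, -p*log2(p) = 0.500000
  p = 5/28 = 0.178571: log2(p) = -2.485427, -p*log2(p) = 0.443826
H = 0.482392 + 0.171691 + 0.500000 + 0.443826 = 1.597909

H = 1.5979 bits/symbol


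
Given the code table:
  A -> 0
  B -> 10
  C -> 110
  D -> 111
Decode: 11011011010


Decoding:
110 -> C
110 -> C
110 -> C
10 -> B


Result: CCCB


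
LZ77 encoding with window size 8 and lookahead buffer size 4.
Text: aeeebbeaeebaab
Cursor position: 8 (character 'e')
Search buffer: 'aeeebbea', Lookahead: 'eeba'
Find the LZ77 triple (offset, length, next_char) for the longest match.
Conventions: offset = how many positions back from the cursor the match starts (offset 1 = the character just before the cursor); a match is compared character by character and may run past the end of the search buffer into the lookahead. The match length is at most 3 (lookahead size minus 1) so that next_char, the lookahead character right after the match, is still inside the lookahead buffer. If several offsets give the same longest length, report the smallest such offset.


Try each offset into the search buffer:
  offset=1 (pos 7, char 'a'): match length 0
  offset=2 (pos 6, char 'e'): match length 1
  offset=3 (pos 5, char 'b'): match length 0
  offset=4 (pos 4, char 'b'): match length 0
  offset=5 (pos 3, char 'e'): match length 1
  offset=6 (pos 2, char 'e'): match length 3
  offset=7 (pos 1, char 'e'): match length 2
  offset=8 (pos 0, char 'a'): match length 0
Longest match has length 3 at offset 6.
next_char = character at position 8 + 3 = 11 -> 'a'

Best match: offset=6, length=3 (matching 'eeb' starting at position 2)
LZ77 triple: (6, 3, 'a')


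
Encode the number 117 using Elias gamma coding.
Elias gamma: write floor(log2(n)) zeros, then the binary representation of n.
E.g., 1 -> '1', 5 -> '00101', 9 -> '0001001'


num_bits = floor(log2(117)) + 1 = 7
leading_zeros = num_bits - 1 = 6
binary(117) = 1110101

Elias gamma(117) = '000000' + '1110101' = 0000001110101 (13 bits)


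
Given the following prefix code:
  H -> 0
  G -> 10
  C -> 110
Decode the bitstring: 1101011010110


Decoding step by step:
Bits 110 -> C
Bits 10 -> G
Bits 110 -> C
Bits 10 -> G
Bits 110 -> C


Decoded message: CGCGC


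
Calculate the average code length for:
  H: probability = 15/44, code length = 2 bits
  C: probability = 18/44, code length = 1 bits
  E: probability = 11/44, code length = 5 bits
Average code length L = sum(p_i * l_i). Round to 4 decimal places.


Weighted contributions p_i * l_i:
  H: (15/44) * 2 = 30/44
  C: (18/44) * 1 = 18/44
  E: (11/44) * 5 = 55/44
Sum = (30 + 18 + 55)/44 = 103/44

L = 103/44 = 2.3409 bits/symbol


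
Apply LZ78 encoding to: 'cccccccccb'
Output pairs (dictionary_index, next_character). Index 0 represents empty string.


LZ78 encoding steps:
Dictionary: {0: ''}
Step 1: w='' (idx 0), next='c' -> output (0, 'c'), add 'c' as idx 1
Step 2: w='c' (idx 1), next='c' -> output (1, 'c'), add 'cc' as idx 2
Step 3: w='cc' (idx 2), next='c' -> output (2, 'c'), add 'ccc' as idx 3
Step 4: w='ccc' (idx 3), next='b' -> output (3, 'b'), add 'cccb' as idx 4


Encoded: [(0, 'c'), (1, 'c'), (2, 'c'), (3, 'b')]


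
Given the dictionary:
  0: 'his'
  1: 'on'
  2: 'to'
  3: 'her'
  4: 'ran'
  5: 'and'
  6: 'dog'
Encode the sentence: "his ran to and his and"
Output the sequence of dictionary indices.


Look up each word in the dictionary:
  'his' -> 0
  'ran' -> 4
  'to' -> 2
  'and' -> 5
  'his' -> 0
  'and' -> 5

Encoded: [0, 4, 2, 5, 0, 5]


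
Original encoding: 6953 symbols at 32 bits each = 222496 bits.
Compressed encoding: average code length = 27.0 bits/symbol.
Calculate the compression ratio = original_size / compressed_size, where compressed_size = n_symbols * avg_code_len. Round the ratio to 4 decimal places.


original_size = n_symbols * orig_bits = 6953 * 32 = 222496 bits
compressed_size = n_symbols * avg_code_len = 6953 * 27.0 = 187731.0 bits
ratio = original_size / compressed_size = 222496 / 187731.0 = 1.1852

Compression ratio = 1.1852


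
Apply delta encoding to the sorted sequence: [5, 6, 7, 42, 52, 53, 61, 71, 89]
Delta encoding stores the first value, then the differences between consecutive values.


First value: 5
Deltas:
  6 - 5 = 1
  7 - 6 = 1
  42 - 7 = 35
  52 - 42 = 10
  53 - 52 = 1
  61 - 53 = 8
  71 - 61 = 10
  89 - 71 = 18


Delta encoded: [5, 1, 1, 35, 10, 1, 8, 10, 18]


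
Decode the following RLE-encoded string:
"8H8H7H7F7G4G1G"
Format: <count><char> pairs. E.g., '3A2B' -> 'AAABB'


Expanding each <count><char> pair:
  8H -> 'HHHHHHHH'
  8H -> 'HHHHHHHH'
  7H -> 'HHHHHHH'
  7F -> 'FFFFFFF'
  7G -> 'GGGGGGG'
  4G -> 'GGGG'
  1G -> 'G'

Decoded = HHHHHHHHHHHHHHHHHHHHHHHFFFFFFFGGGGGGGGGGGG


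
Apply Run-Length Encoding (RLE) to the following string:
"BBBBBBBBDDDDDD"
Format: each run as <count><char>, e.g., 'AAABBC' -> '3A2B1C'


Scanning runs left to right:
  i=0: run of 'B' x 8 -> '8B'
  i=8: run of 'D' x 6 -> '6D'

RLE = 8B6D


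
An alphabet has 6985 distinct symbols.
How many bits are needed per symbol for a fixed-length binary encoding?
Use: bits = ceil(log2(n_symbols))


log2(6985) = 12.77
Bracket: 2^12 = 4096 < 6985 <= 2^13 = 8192
So ceil(log2(6985)) = 13

bits = ceil(log2(6985)) = ceil(12.77) = 13 bits


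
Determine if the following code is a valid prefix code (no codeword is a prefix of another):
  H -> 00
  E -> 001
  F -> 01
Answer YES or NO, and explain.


Checking each pair (does one codeword prefix another?):
  H='00' vs E='001': prefix -- VIOLATION

NO -- this is NOT a valid prefix code. H (00) is a prefix of E (001).


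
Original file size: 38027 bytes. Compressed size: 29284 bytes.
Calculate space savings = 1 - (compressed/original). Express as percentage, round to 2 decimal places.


ratio = compressed/original = 29284/38027 = 0.770084
savings = 1 - ratio = 1 - 0.770084 = 0.229916
as a percentage: 0.229916 * 100 = 22.99%

Space savings = 1 - 29284/38027 = 22.99%


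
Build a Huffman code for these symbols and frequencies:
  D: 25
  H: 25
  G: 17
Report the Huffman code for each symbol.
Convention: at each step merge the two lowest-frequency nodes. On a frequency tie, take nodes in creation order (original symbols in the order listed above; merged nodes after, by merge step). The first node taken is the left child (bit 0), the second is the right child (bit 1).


Huffman tree construction:
Step 1: Merge G(17) + D(25) = 42
Step 2: Merge H(25) + (G+D)(42) = 67
Read each symbol's code off the tree from the root (left child = 0, right child = 1).

Codes:
  D: 11 (length 2)
  H: 0 (length 1)
  G: 10 (length 2)
Average code length: 109/67 = 1.6269 bits/symbol


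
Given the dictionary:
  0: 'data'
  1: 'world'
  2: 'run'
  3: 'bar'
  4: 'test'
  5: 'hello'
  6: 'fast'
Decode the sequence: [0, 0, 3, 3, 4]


Look up each index in the dictionary:
  0 -> 'data'
  0 -> 'data'
  3 -> 'bar'
  3 -> 'bar'
  4 -> 'test'

Decoded: "data data bar bar test"


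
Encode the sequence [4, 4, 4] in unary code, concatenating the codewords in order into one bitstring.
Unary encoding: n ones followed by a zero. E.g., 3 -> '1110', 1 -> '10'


Encode each number as n ones followed by a terminating 0:
  4 -> 11110 (5 bits)
  4 -> 11110 (5 bits)
  4 -> 11110 (5 bits)
Total length = 5 + 5 + 5 = 15 bits.

Unary([4, 4, 4]) = 111101111011110 (15 bits)


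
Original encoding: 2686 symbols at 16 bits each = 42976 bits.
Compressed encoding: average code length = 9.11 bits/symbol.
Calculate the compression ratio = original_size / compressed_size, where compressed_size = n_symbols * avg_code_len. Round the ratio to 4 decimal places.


original_size = n_symbols * orig_bits = 2686 * 16 = 42976 bits
compressed_size = n_symbols * avg_code_len = 2686 * 9.11 = 24469.46 bits
ratio = original_size / compressed_size = 42976 / 24469.46 = 1.7563

Compression ratio = 1.7563


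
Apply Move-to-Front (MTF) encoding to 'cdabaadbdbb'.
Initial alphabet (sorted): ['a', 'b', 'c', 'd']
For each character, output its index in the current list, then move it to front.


MTF encoding:
'c': index 2 in ['a', 'b', 'c', 'd'] -> ['c', 'a', 'b', 'd']
'd': index 3 in ['c', 'a', 'b', 'd'] -> ['d', 'c', 'a', 'b']
'a': index 2 in ['d', 'c', 'a', 'b'] -> ['a', 'd', 'c', 'b']
'b': index 3 in ['a', 'd', 'c', 'b'] -> ['b', 'a', 'd', 'c']
'a': index 1 in ['b', 'a', 'd', 'c'] -> ['a', 'b', 'd', 'c']
'a': index 0 in ['a', 'b', 'd', 'c'] -> ['a', 'b', 'd', 'c']
'd': index 2 in ['a', 'b', 'd', 'c'] -> ['d', 'a', 'b', 'c']
'b': index 2 in ['d', 'a', 'b', 'c'] -> ['b', 'd', 'a', 'c']
'd': index 1 in ['b', 'd', 'a', 'c'] -> ['d', 'b', 'a', 'c']
'b': index 1 in ['d', 'b', 'a', 'c'] -> ['b', 'd', 'a', 'c']
'b': index 0 in ['b', 'd', 'a', 'c'] -> ['b', 'd', 'a', 'c']


Output: [2, 3, 2, 3, 1, 0, 2, 2, 1, 1, 0]
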